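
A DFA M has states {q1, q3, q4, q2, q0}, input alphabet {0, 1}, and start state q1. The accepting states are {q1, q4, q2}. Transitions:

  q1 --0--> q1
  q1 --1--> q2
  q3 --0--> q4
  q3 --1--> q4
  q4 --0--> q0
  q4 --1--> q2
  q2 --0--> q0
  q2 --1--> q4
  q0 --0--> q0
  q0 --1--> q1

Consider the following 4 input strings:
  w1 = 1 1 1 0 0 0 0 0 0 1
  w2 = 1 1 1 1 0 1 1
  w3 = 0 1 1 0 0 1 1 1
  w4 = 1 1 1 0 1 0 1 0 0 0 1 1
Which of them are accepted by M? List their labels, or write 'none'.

w1, w2, w3, w4

w1: Trace: q1 -1-> q2 -1-> q4 -1-> q2 -0-> q0 -0-> q0 -0-> q0 -0-> q0 -0-> q0 -0-> q0 -1-> q1  → end q1, accepted
w2: Trace: q1 -1-> q2 -1-> q4 -1-> q2 -1-> q4 -0-> q0 -1-> q1 -1-> q2  → end q2, accepted
w3: Trace: q1 -0-> q1 -1-> q2 -1-> q4 -0-> q0 -0-> q0 -1-> q1 -1-> q2 -1-> q4  → end q4, accepted
w4: Trace: q1 -1-> q2 -1-> q4 -1-> q2 -0-> q0 -1-> q1 -0-> q1 -1-> q2 -0-> q0 -0-> q0 -0-> q0 -1-> q1 -1-> q2  → end q2, accepted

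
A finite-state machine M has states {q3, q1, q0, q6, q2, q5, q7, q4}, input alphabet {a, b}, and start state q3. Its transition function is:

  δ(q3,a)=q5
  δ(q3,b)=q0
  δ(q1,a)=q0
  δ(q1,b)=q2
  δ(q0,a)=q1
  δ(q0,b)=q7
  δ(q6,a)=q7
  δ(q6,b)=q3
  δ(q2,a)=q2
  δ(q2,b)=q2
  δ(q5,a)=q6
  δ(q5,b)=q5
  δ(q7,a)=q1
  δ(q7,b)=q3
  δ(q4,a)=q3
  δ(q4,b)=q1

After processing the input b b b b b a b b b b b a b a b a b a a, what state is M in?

Trace: q3 -b-> q0 -b-> q7 -b-> q3 -b-> q0 -b-> q7 -a-> q1 -b-> q2 -b-> q2 -b-> q2 -b-> q2 -b-> q2 -a-> q2 -b-> q2 -a-> q2 -b-> q2 -a-> q2 -b-> q2 -a-> q2 -a-> q2

q2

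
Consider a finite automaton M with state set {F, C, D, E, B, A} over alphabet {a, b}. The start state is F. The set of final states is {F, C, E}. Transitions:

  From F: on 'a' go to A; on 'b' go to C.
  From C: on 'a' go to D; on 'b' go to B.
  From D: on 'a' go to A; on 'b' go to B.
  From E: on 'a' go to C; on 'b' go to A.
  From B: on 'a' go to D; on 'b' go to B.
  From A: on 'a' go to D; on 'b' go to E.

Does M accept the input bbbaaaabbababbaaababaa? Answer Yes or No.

No

F → C → B → B → D → A → D → A → E → A → D → B → D → B → B → D → A → D → B → D → B → D → A
End state A is not accepting.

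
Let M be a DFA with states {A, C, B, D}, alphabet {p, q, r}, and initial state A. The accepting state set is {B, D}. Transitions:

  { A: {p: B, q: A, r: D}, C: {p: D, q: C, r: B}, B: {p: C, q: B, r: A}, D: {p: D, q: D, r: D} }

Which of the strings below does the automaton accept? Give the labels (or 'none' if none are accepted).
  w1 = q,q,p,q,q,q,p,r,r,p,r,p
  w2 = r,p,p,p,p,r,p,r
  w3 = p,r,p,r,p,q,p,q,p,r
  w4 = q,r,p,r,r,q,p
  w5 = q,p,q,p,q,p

w1, w2, w3, w4, w5

w1:
  start at A
  read 'q': A → A
  read 'q': A → A
  read 'p': A → B
  read 'q': B → B
  read 'q': B → B
  read 'q': B → B
  read 'p': B → C
  read 'r': C → B
  read 'r': B → A
  read 'p': A → B
  read 'r': B → A
  read 'p': A → B
  end B, accepted
w2:
  start at A
  read 'r': A → D
  read 'p': D → D
  read 'p': D → D
  read 'p': D → D
  read 'p': D → D
  read 'r': D → D
  read 'p': D → D
  read 'r': D → D
  end D, accepted
w3:
  start at A
  read 'p': A → B
  read 'r': B → A
  read 'p': A → B
  read 'r': B → A
  read 'p': A → B
  read 'q': B → B
  read 'p': B → C
  read 'q': C → C
  read 'p': C → D
  read 'r': D → D
  end D, accepted
w4:
  start at A
  read 'q': A → A
  read 'r': A → D
  read 'p': D → D
  read 'r': D → D
  read 'r': D → D
  read 'q': D → D
  read 'p': D → D
  end D, accepted
w5:
  start at A
  read 'q': A → A
  read 'p': A → B
  read 'q': B → B
  read 'p': B → C
  read 'q': C → C
  read 'p': C → D
  end D, accepted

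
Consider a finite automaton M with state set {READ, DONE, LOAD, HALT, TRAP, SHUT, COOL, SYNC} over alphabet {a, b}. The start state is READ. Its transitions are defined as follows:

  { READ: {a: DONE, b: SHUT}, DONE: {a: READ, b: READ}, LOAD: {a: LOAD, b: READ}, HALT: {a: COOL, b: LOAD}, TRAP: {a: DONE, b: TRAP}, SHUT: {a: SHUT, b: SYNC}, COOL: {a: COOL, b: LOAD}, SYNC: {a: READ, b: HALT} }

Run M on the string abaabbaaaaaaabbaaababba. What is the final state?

COOL

READ → DONE → READ → DONE → READ → SHUT → SYNC → READ → DONE → READ → DONE → READ → DONE → READ → SHUT → SYNC → READ → DONE → READ → SHUT → SHUT → SYNC → HALT → COOL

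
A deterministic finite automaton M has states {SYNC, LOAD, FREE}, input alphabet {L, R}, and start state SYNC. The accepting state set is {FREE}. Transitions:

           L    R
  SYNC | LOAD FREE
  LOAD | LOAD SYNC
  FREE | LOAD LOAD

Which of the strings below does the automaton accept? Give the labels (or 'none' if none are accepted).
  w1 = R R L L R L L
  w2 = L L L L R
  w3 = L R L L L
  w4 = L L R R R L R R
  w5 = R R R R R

w1:
  start at SYNC
  read 'R': SYNC → FREE
  read 'R': FREE → LOAD
  read 'L': LOAD → LOAD
  read 'L': LOAD → LOAD
  read 'R': LOAD → SYNC
  read 'L': SYNC → LOAD
  read 'L': LOAD → LOAD
  end LOAD, rejected
w2:
  start at SYNC
  read 'L': SYNC → LOAD
  read 'L': LOAD → LOAD
  read 'L': LOAD → LOAD
  read 'L': LOAD → LOAD
  read 'R': LOAD → SYNC
  end SYNC, rejected
w3:
  start at SYNC
  read 'L': SYNC → LOAD
  read 'R': LOAD → SYNC
  read 'L': SYNC → LOAD
  read 'L': LOAD → LOAD
  read 'L': LOAD → LOAD
  end LOAD, rejected
w4:
  start at SYNC
  read 'L': SYNC → LOAD
  read 'L': LOAD → LOAD
  read 'R': LOAD → SYNC
  read 'R': SYNC → FREE
  read 'R': FREE → LOAD
  read 'L': LOAD → LOAD
  read 'R': LOAD → SYNC
  read 'R': SYNC → FREE
  end FREE, accepted
w5:
  start at SYNC
  read 'R': SYNC → FREE
  read 'R': FREE → LOAD
  read 'R': LOAD → SYNC
  read 'R': SYNC → FREE
  read 'R': FREE → LOAD
  end LOAD, rejected

w4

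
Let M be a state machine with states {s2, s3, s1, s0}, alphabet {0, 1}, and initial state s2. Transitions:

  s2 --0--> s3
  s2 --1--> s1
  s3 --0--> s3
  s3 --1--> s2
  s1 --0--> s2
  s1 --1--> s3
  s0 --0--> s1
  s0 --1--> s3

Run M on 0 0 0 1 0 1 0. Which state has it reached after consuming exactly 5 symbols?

start at s2
read '0': s2 → s3
read '0': s3 → s3
read '0': s3 → s3
read '1': s3 → s2
read '0': s2 → s3
After 5 symbols: s3.

s3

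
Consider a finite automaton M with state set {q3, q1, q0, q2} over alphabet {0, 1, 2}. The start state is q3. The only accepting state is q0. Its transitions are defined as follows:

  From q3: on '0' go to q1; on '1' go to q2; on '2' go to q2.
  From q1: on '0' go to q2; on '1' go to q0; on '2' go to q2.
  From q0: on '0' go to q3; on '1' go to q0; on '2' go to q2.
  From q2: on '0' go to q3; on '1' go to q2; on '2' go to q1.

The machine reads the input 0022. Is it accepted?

No

start at q3
read '0': q3 → q1
read '0': q1 → q2
read '2': q2 → q1
read '2': q1 → q2
End state q2 is not accepting.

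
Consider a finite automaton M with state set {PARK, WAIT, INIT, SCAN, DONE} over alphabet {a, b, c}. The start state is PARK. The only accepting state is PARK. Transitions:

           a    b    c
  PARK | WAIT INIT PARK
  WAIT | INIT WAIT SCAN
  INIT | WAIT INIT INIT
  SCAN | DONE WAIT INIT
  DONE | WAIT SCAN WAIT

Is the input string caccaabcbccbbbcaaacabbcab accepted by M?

No

start at PARK
read 'c': PARK → PARK
read 'a': PARK → WAIT
read 'c': WAIT → SCAN
read 'c': SCAN → INIT
read 'a': INIT → WAIT
read 'a': WAIT → INIT
read 'b': INIT → INIT
read 'c': INIT → INIT
read 'b': INIT → INIT
read 'c': INIT → INIT
read 'c': INIT → INIT
read 'b': INIT → INIT
read 'b': INIT → INIT
read 'b': INIT → INIT
read 'c': INIT → INIT
read 'a': INIT → WAIT
read 'a': WAIT → INIT
read 'a': INIT → WAIT
read 'c': WAIT → SCAN
read 'a': SCAN → DONE
read 'b': DONE → SCAN
read 'b': SCAN → WAIT
read 'c': WAIT → SCAN
read 'a': SCAN → DONE
read 'b': DONE → SCAN
End state SCAN is not accepting.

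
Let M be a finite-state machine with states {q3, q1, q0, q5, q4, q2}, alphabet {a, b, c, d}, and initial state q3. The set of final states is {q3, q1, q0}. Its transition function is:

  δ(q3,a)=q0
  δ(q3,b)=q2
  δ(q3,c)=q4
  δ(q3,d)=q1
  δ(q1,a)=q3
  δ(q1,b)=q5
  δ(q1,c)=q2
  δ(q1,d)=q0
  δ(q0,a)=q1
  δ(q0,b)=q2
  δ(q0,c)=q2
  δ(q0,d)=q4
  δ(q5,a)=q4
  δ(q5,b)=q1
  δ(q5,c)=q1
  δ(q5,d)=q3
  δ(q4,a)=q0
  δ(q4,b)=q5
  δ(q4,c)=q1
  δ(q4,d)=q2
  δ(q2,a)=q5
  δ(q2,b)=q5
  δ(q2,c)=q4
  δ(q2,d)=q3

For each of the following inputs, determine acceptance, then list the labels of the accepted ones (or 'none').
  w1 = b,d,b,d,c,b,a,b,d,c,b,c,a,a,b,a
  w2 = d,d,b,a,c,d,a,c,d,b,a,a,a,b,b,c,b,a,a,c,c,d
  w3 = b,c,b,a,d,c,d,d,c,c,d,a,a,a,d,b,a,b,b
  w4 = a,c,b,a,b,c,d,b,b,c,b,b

w3, w4

w1:
  start at q3
  read 'b': q3 → q2
  read 'd': q2 → q3
  read 'b': q3 → q2
  read 'd': q2 → q3
  read 'c': q3 → q4
  read 'b': q4 → q5
  read 'a': q5 → q4
  read 'b': q4 → q5
  read 'd': q5 → q3
  read 'c': q3 → q4
  read 'b': q4 → q5
  read 'c': q5 → q1
  read 'a': q1 → q3
  read 'a': q3 → q0
  read 'b': q0 → q2
  read 'a': q2 → q5
  end q5, rejected
w2:
  start at q3
  read 'd': q3 → q1
  read 'd': q1 → q0
  read 'b': q0 → q2
  read 'a': q2 → q5
  read 'c': q5 → q1
  read 'd': q1 → q0
  read 'a': q0 → q1
  read 'c': q1 → q2
  read 'd': q2 → q3
  read 'b': q3 → q2
  read 'a': q2 → q5
  read 'a': q5 → q4
  read 'a': q4 → q0
  read 'b': q0 → q2
  read 'b': q2 → q5
  read 'c': q5 → q1
  read 'b': q1 → q5
  read 'a': q5 → q4
  read 'a': q4 → q0
  read 'c': q0 → q2
  read 'c': q2 → q4
  read 'd': q4 → q2
  end q2, rejected
w3:
  start at q3
  read 'b': q3 → q2
  read 'c': q2 → q4
  read 'b': q4 → q5
  read 'a': q5 → q4
  read 'd': q4 → q2
  read 'c': q2 → q4
  read 'd': q4 → q2
  read 'd': q2 → q3
  read 'c': q3 → q4
  read 'c': q4 → q1
  read 'd': q1 → q0
  read 'a': q0 → q1
  read 'a': q1 → q3
  read 'a': q3 → q0
  read 'd': q0 → q4
  read 'b': q4 → q5
  read 'a': q5 → q4
  read 'b': q4 → q5
  read 'b': q5 → q1
  end q1, accepted
w4:
  start at q3
  read 'a': q3 → q0
  read 'c': q0 → q2
  read 'b': q2 → q5
  read 'a': q5 → q4
  read 'b': q4 → q5
  read 'c': q5 → q1
  read 'd': q1 → q0
  read 'b': q0 → q2
  read 'b': q2 → q5
  read 'c': q5 → q1
  read 'b': q1 → q5
  read 'b': q5 → q1
  end q1, accepted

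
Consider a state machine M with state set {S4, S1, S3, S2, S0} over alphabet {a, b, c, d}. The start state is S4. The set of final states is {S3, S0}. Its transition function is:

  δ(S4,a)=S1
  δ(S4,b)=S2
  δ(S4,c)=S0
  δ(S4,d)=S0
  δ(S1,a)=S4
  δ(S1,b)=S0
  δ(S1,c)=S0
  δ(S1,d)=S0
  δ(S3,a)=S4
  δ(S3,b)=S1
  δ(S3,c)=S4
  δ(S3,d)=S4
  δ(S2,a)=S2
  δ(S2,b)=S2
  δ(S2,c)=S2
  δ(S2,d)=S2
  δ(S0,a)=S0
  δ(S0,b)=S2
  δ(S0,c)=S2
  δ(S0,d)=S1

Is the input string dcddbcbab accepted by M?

Trace: S4 -d-> S0 -c-> S2 -d-> S2 -d-> S2 -b-> S2 -c-> S2 -b-> S2 -a-> S2 -b-> S2
End state S2 is not accepting.

No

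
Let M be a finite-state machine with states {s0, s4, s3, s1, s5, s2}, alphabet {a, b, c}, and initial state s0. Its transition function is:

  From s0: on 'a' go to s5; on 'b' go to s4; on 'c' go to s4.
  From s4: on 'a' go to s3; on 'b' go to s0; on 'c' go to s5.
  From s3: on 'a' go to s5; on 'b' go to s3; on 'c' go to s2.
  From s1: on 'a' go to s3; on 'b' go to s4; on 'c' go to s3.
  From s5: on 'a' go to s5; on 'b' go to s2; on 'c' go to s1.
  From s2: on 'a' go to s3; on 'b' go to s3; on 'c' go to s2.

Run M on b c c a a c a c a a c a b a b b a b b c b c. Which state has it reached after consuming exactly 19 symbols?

Trace: s0 -b-> s4 -c-> s5 -c-> s1 -a-> s3 -a-> s5 -c-> s1 -a-> s3 -c-> s2 -a-> s3 -a-> s5 -c-> s1 -a-> s3 -b-> s3 -a-> s5 -b-> s2 -b-> s3 -a-> s5 -b-> s2 -b-> s3
After 19 symbols: s3.

s3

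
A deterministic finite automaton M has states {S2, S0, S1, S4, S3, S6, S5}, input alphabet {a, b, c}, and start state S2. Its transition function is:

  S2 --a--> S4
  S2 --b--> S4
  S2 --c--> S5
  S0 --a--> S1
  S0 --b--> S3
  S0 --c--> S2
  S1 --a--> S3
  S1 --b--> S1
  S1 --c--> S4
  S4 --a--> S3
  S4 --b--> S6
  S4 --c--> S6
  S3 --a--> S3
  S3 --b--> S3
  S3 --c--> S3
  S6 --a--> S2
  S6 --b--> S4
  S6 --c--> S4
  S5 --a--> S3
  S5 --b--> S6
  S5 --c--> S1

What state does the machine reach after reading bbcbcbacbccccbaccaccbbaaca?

S3

Trace: S2 -b-> S4 -b-> S6 -c-> S4 -b-> S6 -c-> S4 -b-> S6 -a-> S2 -c-> S5 -b-> S6 -c-> S4 -c-> S6 -c-> S4 -c-> S6 -b-> S4 -a-> S3 -c-> S3 -c-> S3 -a-> S3 -c-> S3 -c-> S3 -b-> S3 -b-> S3 -a-> S3 -a-> S3 -c-> S3 -a-> S3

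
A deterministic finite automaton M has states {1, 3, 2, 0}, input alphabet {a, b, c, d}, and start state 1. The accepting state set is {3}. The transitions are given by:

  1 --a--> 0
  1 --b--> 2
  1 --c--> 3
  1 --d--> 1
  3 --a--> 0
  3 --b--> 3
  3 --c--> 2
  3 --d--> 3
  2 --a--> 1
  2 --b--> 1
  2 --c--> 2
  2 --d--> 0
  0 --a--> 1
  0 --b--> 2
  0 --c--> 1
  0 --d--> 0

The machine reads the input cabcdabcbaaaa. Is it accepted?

No

start at 1
read 'c': 1 → 3
read 'a': 3 → 0
read 'b': 0 → 2
read 'c': 2 → 2
read 'd': 2 → 0
read 'a': 0 → 1
read 'b': 1 → 2
read 'c': 2 → 2
read 'b': 2 → 1
read 'a': 1 → 0
read 'a': 0 → 1
read 'a': 1 → 0
read 'a': 0 → 1
End state 1 is not accepting.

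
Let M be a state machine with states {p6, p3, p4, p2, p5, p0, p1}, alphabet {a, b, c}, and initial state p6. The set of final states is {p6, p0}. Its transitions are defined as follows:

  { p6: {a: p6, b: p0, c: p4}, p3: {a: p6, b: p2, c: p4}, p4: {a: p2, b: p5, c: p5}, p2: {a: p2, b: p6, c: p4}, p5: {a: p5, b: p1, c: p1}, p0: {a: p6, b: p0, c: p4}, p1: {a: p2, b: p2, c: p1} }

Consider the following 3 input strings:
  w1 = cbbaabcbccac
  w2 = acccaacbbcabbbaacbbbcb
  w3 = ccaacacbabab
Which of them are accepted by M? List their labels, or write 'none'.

w1:
  start at p6
  read 'c': p6 → p4
  read 'b': p4 → p5
  read 'b': p5 → p1
  read 'a': p1 → p2
  read 'a': p2 → p2
  read 'b': p2 → p6
  read 'c': p6 → p4
  read 'b': p4 → p5
  read 'c': p5 → p1
  read 'c': p1 → p1
  read 'a': p1 → p2
  read 'c': p2 → p4
  end p4, rejected
w2:
  start at p6
  read 'a': p6 → p6
  read 'c': p6 → p4
  read 'c': p4 → p5
  read 'c': p5 → p1
  read 'a': p1 → p2
  read 'a': p2 → p2
  read 'c': p2 → p4
  read 'b': p4 → p5
  read 'b': p5 → p1
  read 'c': p1 → p1
  read 'a': p1 → p2
  read 'b': p2 → p6
  read 'b': p6 → p0
  read 'b': p0 → p0
  read 'a': p0 → p6
  read 'a': p6 → p6
  read 'c': p6 → p4
  read 'b': p4 → p5
  read 'b': p5 → p1
  read 'b': p1 → p2
  read 'c': p2 → p4
  read 'b': p4 → p5
  end p5, rejected
w3:
  start at p6
  read 'c': p6 → p4
  read 'c': p4 → p5
  read 'a': p5 → p5
  read 'a': p5 → p5
  read 'c': p5 → p1
  read 'a': p1 → p2
  read 'c': p2 → p4
  read 'b': p4 → p5
  read 'a': p5 → p5
  read 'b': p5 → p1
  read 'a': p1 → p2
  read 'b': p2 → p6
  end p6, accepted

w3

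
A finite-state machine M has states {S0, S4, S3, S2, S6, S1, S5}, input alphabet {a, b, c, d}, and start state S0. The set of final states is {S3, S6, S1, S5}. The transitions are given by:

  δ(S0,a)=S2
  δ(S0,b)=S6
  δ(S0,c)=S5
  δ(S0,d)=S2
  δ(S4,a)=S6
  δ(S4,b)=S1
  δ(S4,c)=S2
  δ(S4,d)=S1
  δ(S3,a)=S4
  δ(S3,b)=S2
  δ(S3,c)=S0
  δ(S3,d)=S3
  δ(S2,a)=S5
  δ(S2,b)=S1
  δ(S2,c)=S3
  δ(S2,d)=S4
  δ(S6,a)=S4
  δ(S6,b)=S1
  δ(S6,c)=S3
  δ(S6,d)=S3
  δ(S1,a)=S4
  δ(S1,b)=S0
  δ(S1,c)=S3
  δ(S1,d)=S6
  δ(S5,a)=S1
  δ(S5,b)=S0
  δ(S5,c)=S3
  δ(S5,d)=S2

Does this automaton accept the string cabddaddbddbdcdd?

start at S0
read 'c': S0 → S5
read 'a': S5 → S1
read 'b': S1 → S0
read 'd': S0 → S2
read 'd': S2 → S4
read 'a': S4 → S6
read 'd': S6 → S3
read 'd': S3 → S3
read 'b': S3 → S2
read 'd': S2 → S4
read 'd': S4 → S1
read 'b': S1 → S0
read 'd': S0 → S2
read 'c': S2 → S3
read 'd': S3 → S3
read 'd': S3 → S3
End state S3 is accepting.

Yes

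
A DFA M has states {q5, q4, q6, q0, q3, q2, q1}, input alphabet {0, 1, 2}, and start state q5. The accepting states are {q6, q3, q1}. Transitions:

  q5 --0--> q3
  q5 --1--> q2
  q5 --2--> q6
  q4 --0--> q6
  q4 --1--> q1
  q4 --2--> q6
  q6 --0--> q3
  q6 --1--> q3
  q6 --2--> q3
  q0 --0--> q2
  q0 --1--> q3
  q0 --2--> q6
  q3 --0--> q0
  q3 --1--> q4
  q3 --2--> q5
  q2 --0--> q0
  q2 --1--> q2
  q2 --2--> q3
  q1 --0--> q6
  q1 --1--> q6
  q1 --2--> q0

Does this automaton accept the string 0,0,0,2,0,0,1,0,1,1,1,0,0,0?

Trace: q5 -0-> q3 -0-> q0 -0-> q2 -2-> q3 -0-> q0 -0-> q2 -1-> q2 -0-> q0 -1-> q3 -1-> q4 -1-> q1 -0-> q6 -0-> q3 -0-> q0
End state q0 is not accepting.

No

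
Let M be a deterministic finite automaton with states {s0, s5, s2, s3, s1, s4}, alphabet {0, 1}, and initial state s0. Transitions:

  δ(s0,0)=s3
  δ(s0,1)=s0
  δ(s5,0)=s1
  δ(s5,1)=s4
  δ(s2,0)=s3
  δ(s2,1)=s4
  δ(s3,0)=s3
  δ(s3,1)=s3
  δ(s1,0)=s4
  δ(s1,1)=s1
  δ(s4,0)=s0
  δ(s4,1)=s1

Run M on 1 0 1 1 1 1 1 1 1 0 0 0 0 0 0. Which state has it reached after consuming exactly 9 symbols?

Trace: s0 -1-> s0 -0-> s3 -1-> s3 -1-> s3 -1-> s3 -1-> s3 -1-> s3 -1-> s3 -1-> s3
After 9 symbols: s3.

s3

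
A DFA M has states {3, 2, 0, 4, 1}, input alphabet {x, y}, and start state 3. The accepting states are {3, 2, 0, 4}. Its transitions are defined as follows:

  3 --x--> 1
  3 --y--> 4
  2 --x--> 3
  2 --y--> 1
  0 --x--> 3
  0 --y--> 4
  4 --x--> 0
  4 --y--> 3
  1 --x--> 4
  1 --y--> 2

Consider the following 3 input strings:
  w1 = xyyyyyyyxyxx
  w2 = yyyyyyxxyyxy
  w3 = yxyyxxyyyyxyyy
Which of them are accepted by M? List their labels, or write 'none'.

w1, w2, w3

w1:
  start at 3
  read 'x': 3 → 1
  read 'y': 1 → 2
  read 'y': 2 → 1
  read 'y': 1 → 2
  read 'y': 2 → 1
  read 'y': 1 → 2
  read 'y': 2 → 1
  read 'y': 1 → 2
  read 'x': 2 → 3
  read 'y': 3 → 4
  read 'x': 4 → 0
  read 'x': 0 → 3
  end 3, accepted
w2:
  start at 3
  read 'y': 3 → 4
  read 'y': 4 → 3
  read 'y': 3 → 4
  read 'y': 4 → 3
  read 'y': 3 → 4
  read 'y': 4 → 3
  read 'x': 3 → 1
  read 'x': 1 → 4
  read 'y': 4 → 3
  read 'y': 3 → 4
  read 'x': 4 → 0
  read 'y': 0 → 4
  end 4, accepted
w3:
  start at 3
  read 'y': 3 → 4
  read 'x': 4 → 0
  read 'y': 0 → 4
  read 'y': 4 → 3
  read 'x': 3 → 1
  read 'x': 1 → 4
  read 'y': 4 → 3
  read 'y': 3 → 4
  read 'y': 4 → 3
  read 'y': 3 → 4
  read 'x': 4 → 0
  read 'y': 0 → 4
  read 'y': 4 → 3
  read 'y': 3 → 4
  end 4, accepted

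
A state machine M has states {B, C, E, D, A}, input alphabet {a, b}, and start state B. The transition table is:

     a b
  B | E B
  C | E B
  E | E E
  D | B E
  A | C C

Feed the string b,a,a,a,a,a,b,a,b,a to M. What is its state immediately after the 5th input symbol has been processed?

E

Trace: B -b-> B -a-> E -a-> E -a-> E -a-> E
After 5 symbols: E.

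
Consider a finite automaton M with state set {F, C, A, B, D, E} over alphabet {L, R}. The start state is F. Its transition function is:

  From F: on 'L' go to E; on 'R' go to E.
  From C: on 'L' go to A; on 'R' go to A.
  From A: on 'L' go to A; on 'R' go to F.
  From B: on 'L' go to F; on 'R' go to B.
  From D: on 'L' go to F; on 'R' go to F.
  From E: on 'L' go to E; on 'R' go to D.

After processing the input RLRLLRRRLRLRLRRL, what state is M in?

E

Trace: F -R-> E -L-> E -R-> D -L-> F -L-> E -R-> D -R-> F -R-> E -L-> E -R-> D -L-> F -R-> E -L-> E -R-> D -R-> F -L-> E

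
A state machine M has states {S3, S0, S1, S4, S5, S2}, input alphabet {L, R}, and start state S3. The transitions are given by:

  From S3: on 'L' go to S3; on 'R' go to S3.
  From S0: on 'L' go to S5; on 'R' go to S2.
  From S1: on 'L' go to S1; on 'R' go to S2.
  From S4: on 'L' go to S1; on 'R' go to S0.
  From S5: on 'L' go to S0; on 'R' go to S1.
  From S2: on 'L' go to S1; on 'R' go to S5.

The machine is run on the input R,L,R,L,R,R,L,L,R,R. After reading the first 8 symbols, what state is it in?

S3 → S3 → S3 → S3 → S3 → S3 → S3 → S3 → S3
After 8 symbols: S3.

S3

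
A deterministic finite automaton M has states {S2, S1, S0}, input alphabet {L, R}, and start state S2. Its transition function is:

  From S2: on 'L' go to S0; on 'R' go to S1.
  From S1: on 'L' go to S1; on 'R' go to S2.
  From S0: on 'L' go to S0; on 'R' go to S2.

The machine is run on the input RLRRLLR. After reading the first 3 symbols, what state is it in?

S2

Trace: S2 -R-> S1 -L-> S1 -R-> S2
After 3 symbols: S2.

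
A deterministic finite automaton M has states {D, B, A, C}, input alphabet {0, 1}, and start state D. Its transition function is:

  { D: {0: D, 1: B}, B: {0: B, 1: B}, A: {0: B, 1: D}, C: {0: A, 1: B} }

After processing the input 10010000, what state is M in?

start at D
read '1': D → B
read '0': B → B
read '0': B → B
read '1': B → B
read '0': B → B
read '0': B → B
read '0': B → B
read '0': B → B

B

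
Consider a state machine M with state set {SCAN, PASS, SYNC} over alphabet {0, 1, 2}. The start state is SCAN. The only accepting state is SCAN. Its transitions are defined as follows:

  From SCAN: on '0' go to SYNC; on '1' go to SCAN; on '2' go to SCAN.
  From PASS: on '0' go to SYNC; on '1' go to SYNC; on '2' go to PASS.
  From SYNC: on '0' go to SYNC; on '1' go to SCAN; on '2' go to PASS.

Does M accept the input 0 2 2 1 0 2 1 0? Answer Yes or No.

No

start at SCAN
read '0': SCAN → SYNC
read '2': SYNC → PASS
read '2': PASS → PASS
read '1': PASS → SYNC
read '0': SYNC → SYNC
read '2': SYNC → PASS
read '1': PASS → SYNC
read '0': SYNC → SYNC
End state SYNC is not accepting.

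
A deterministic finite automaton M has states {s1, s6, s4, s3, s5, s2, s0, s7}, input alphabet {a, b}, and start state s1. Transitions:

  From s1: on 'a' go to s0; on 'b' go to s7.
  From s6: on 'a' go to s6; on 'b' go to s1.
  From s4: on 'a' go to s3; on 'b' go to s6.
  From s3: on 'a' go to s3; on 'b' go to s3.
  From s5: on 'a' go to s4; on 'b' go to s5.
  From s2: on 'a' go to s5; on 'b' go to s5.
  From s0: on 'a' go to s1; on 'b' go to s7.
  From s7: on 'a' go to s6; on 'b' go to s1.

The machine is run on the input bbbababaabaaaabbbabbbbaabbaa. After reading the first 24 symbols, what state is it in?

Trace: s1 -b-> s7 -b-> s1 -b-> s7 -a-> s6 -b-> s1 -a-> s0 -b-> s7 -a-> s6 -a-> s6 -b-> s1 -a-> s0 -a-> s1 -a-> s0 -a-> s1 -b-> s7 -b-> s1 -b-> s7 -a-> s6 -b-> s1 -b-> s7 -b-> s1 -b-> s7 -a-> s6 -a-> s6
After 24 symbols: s6.

s6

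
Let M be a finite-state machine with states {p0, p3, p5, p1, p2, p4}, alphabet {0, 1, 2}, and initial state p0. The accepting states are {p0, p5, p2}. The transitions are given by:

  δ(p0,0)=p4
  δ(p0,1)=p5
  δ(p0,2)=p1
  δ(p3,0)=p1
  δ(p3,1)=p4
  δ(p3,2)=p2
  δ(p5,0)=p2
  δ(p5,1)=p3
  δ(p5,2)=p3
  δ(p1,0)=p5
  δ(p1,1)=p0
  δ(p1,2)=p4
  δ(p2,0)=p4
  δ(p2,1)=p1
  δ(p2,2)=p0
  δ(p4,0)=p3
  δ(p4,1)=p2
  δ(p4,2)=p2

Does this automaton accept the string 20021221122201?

Yes

Trace: p0 -2-> p1 -0-> p5 -0-> p2 -2-> p0 -1-> p5 -2-> p3 -2-> p2 -1-> p1 -1-> p0 -2-> p1 -2-> p4 -2-> p2 -0-> p4 -1-> p2
End state p2 is accepting.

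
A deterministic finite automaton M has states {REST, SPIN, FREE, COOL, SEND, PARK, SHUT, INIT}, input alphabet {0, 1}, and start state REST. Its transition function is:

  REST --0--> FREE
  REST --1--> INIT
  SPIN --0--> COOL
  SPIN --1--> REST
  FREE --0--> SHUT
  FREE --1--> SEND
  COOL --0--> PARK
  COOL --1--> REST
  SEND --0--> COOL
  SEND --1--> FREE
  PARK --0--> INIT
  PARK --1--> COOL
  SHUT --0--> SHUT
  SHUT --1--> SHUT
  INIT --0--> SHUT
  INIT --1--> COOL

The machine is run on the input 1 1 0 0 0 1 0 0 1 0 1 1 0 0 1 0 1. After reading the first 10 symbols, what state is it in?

start at REST
read '1': REST → INIT
read '1': INIT → COOL
read '0': COOL → PARK
read '0': PARK → INIT
read '0': INIT → SHUT
read '1': SHUT → SHUT
read '0': SHUT → SHUT
read '0': SHUT → SHUT
read '1': SHUT → SHUT
read '0': SHUT → SHUT
After 10 symbols: SHUT.

SHUT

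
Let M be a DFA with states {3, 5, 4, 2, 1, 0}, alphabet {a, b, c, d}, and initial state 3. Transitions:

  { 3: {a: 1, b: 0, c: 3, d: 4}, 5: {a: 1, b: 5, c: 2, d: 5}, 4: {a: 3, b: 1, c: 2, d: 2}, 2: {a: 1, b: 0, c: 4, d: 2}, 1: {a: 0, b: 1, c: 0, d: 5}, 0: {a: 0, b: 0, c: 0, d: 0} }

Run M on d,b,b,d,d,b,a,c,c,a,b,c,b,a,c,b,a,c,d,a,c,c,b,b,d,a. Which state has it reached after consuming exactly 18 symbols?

0

Trace: 3 -d-> 4 -b-> 1 -b-> 1 -d-> 5 -d-> 5 -b-> 5 -a-> 1 -c-> 0 -c-> 0 -a-> 0 -b-> 0 -c-> 0 -b-> 0 -a-> 0 -c-> 0 -b-> 0 -a-> 0 -c-> 0
After 18 symbols: 0.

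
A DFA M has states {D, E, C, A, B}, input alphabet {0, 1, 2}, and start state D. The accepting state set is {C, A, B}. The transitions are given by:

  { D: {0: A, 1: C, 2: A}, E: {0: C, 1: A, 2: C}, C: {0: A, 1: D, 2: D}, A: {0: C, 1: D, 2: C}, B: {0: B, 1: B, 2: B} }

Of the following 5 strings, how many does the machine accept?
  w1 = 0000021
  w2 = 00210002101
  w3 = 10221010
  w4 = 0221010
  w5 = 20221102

3

w1:
  start at D
  read '0': D → A
  read '0': A → C
  read '0': C → A
  read '0': A → C
  read '0': C → A
  read '2': A → C
  read '1': C → D
  end D, rejected
w2:
  start at D
  read '0': D → A
  read '0': A → C
  read '2': C → D
  read '1': D → C
  read '0': C → A
  read '0': A → C
  read '0': C → A
  read '2': A → C
  read '1': C → D
  read '0': D → A
  read '1': A → D
  end D, rejected
w3:
  start at D
  read '1': D → C
  read '0': C → A
  read '2': A → C
  read '2': C → D
  read '1': D → C
  read '0': C → A
  read '1': A → D
  read '0': D → A
  end A, accepted
w4:
  start at D
  read '0': D → A
  read '2': A → C
  read '2': C → D
  read '1': D → C
  read '0': C → A
  read '1': A → D
  read '0': D → A
  end A, accepted
w5:
  start at D
  read '2': D → A
  read '0': A → C
  read '2': C → D
  read '2': D → A
  read '1': A → D
  read '1': D → C
  read '0': C → A
  read '2': A → C
  end C, accepted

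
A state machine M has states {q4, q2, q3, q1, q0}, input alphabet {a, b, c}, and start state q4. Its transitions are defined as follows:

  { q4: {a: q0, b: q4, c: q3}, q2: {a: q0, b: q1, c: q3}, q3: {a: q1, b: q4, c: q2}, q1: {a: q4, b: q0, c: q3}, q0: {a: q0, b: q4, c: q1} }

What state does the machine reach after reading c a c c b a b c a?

start at q4
read 'c': q4 → q3
read 'a': q3 → q1
read 'c': q1 → q3
read 'c': q3 → q2
read 'b': q2 → q1
read 'a': q1 → q4
read 'b': q4 → q4
read 'c': q4 → q3
read 'a': q3 → q1

q1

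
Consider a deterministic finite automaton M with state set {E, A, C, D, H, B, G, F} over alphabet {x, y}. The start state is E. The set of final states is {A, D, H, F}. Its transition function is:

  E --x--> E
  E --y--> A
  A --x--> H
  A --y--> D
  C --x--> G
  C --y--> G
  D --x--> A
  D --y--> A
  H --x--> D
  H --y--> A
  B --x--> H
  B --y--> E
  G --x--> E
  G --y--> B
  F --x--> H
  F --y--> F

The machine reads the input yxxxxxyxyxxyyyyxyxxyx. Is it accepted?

E → A → H → D → A → H → D → A → H → A → H → D → A → D → A → D → A → D → A → H → A → H
End state H is accepting.

Yes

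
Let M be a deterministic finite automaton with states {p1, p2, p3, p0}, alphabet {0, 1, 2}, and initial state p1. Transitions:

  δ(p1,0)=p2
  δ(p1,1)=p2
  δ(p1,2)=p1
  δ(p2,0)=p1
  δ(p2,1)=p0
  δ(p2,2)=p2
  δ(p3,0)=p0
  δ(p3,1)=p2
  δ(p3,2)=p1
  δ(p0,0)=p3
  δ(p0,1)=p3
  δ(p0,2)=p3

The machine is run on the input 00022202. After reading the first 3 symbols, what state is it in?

Trace: p1 -0-> p2 -0-> p1 -0-> p2
After 3 symbols: p2.

p2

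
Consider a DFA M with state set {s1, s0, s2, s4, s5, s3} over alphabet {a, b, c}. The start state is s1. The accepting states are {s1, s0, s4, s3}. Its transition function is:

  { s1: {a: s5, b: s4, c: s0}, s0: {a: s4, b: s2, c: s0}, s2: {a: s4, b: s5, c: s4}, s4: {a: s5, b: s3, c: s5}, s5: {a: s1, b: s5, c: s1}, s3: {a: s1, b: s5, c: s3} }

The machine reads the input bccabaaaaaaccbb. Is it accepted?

s1 → s4 → s5 → s1 → s5 → s5 → s1 → s5 → s1 → s5 → s1 → s5 → s1 → s0 → s2 → s5
End state s5 is not accepting.

No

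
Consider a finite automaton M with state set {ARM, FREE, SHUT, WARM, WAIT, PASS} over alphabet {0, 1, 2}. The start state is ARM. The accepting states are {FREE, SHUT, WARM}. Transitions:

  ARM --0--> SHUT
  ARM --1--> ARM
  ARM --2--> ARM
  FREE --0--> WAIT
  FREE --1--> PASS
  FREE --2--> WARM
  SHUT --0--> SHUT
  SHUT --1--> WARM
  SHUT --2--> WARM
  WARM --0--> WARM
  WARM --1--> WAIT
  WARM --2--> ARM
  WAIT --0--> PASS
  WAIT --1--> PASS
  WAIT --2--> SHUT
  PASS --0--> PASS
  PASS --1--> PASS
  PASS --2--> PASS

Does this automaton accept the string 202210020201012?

Yes

ARM → ARM → SHUT → WARM → ARM → ARM → SHUT → SHUT → WARM → WARM → ARM → SHUT → WARM → WARM → WAIT → SHUT
End state SHUT is accepting.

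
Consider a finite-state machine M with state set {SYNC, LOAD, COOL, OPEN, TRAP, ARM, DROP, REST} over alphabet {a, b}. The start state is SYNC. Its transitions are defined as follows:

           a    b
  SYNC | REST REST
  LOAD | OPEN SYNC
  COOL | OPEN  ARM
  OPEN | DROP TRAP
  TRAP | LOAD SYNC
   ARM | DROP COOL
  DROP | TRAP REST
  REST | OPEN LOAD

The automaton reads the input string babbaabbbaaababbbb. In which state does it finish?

LOAD

SYNC → REST → OPEN → TRAP → SYNC → REST → OPEN → TRAP → SYNC → REST → OPEN → DROP → TRAP → SYNC → REST → LOAD → SYNC → REST → LOAD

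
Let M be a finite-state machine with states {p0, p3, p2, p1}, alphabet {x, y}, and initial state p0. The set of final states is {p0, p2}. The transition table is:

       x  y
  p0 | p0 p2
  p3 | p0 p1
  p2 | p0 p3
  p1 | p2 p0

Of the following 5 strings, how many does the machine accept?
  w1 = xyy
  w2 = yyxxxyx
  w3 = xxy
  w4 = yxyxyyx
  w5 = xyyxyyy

3

w1:
  start at p0
  read 'x': p0 → p0
  read 'y': p0 → p2
  read 'y': p2 → p3
  end p3, rejected
w2:
  start at p0
  read 'y': p0 → p2
  read 'y': p2 → p3
  read 'x': p3 → p0
  read 'x': p0 → p0
  read 'x': p0 → p0
  read 'y': p0 → p2
  read 'x': p2 → p0
  end p0, accepted
w3:
  start at p0
  read 'x': p0 → p0
  read 'x': p0 → p0
  read 'y': p0 → p2
  end p2, accepted
w4:
  start at p0
  read 'y': p0 → p2
  read 'x': p2 → p0
  read 'y': p0 → p2
  read 'x': p2 → p0
  read 'y': p0 → p2
  read 'y': p2 → p3
  read 'x': p3 → p0
  end p0, accepted
w5:
  start at p0
  read 'x': p0 → p0
  read 'y': p0 → p2
  read 'y': p2 → p3
  read 'x': p3 → p0
  read 'y': p0 → p2
  read 'y': p2 → p3
  read 'y': p3 → p1
  end p1, rejected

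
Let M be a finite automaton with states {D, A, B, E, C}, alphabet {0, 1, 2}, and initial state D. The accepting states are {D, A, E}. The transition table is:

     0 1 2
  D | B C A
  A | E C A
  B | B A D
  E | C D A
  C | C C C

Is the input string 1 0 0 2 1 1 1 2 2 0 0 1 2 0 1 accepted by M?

D → C → C → C → C → C → C → C → C → C → C → C → C → C → C → C
End state C is not accepting.

No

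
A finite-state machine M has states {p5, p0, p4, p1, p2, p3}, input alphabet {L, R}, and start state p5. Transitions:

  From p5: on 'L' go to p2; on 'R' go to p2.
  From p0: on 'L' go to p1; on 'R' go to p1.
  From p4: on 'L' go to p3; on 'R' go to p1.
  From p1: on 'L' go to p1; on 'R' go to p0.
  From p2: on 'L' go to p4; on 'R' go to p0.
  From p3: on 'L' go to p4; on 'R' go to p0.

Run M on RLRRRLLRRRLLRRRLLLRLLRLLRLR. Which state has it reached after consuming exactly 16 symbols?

Trace: p5 -R-> p2 -L-> p4 -R-> p1 -R-> p0 -R-> p1 -L-> p1 -L-> p1 -R-> p0 -R-> p1 -R-> p0 -L-> p1 -L-> p1 -R-> p0 -R-> p1 -R-> p0 -L-> p1
After 16 symbols: p1.

p1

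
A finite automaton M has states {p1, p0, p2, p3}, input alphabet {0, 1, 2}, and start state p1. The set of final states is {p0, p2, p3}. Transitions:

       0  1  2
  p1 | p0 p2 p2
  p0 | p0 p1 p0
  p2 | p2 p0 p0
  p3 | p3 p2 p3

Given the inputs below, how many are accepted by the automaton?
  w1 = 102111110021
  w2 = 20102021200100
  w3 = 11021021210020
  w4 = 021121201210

w1: Trace: p1 -1-> p2 -0-> p2 -2-> p0 -1-> p1 -1-> p2 -1-> p0 -1-> p1 -1-> p2 -0-> p2 -0-> p2 -2-> p0 -1-> p1  → end p1, rejected
w2: Trace: p1 -2-> p2 -0-> p2 -1-> p0 -0-> p0 -2-> p0 -0-> p0 -2-> p0 -1-> p1 -2-> p2 -0-> p2 -0-> p2 -1-> p0 -0-> p0 -0-> p0  → end p0, accepted
w3: Trace: p1 -1-> p2 -1-> p0 -0-> p0 -2-> p0 -1-> p1 -0-> p0 -2-> p0 -1-> p1 -2-> p2 -1-> p0 -0-> p0 -0-> p0 -2-> p0 -0-> p0  → end p0, accepted
w4: Trace: p1 -0-> p0 -2-> p0 -1-> p1 -1-> p2 -2-> p0 -1-> p1 -2-> p2 -0-> p2 -1-> p0 -2-> p0 -1-> p1 -0-> p0  → end p0, accepted

3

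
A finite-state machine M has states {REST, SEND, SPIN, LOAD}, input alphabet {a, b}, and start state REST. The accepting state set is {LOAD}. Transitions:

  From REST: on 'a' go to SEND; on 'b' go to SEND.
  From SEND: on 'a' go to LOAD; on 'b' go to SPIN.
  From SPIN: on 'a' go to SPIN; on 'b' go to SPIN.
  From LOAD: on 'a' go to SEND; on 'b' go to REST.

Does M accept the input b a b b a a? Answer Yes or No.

REST → SEND → LOAD → REST → SEND → LOAD → SEND
End state SEND is not accepting.

No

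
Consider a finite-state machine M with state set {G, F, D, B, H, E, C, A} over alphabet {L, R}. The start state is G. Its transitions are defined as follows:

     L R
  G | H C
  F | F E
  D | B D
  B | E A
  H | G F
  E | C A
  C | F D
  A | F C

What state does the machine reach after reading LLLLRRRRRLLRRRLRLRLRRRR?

D

G → H → G → H → G → C → D → D → D → D → B → E → A → C → D → B → A → F → E → C → D → D → D → D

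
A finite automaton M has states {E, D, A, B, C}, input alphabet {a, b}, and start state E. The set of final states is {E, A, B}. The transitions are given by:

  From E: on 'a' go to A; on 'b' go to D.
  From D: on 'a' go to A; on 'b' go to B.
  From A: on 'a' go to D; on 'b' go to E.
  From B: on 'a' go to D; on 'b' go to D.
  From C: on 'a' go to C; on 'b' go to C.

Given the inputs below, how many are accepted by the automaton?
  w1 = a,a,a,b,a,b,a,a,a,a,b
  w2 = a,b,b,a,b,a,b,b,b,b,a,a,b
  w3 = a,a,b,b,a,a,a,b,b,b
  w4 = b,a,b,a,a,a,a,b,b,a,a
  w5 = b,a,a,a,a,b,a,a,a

w1: E → A → D → A → E → A → E → A → D → A → D → B  → end B, accepted
w2: E → A → E → D → A → E → A → E → D → B → D → A → D → B  → end B, accepted
w3: E → A → D → B → D → A → D → A → E → D → B  → end B, accepted
w4: E → D → A → E → A → D → A → D → B → D → A → D  → end D, rejected
w5: E → D → A → D → A → D → B → D → A → D  → end D, rejected

3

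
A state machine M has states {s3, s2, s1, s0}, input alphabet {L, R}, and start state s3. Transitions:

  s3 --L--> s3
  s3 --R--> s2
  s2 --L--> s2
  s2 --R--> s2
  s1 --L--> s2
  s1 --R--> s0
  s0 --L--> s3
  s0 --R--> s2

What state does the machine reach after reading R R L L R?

s2

s3 → s2 → s2 → s2 → s2 → s2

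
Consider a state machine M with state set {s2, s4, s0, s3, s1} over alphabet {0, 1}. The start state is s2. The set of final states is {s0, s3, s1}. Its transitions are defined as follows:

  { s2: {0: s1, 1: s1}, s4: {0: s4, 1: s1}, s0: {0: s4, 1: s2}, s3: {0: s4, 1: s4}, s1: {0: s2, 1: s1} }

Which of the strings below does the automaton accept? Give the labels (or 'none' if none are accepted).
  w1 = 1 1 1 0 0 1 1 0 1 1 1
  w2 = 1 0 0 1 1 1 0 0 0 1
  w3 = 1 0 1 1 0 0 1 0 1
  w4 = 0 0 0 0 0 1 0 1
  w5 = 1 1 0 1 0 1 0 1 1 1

w1:
  start at s2
  read '1': s2 → s1
  read '1': s1 → s1
  read '1': s1 → s1
  read '0': s1 → s2
  read '0': s2 → s1
  read '1': s1 → s1
  read '1': s1 → s1
  read '0': s1 → s2
  read '1': s2 → s1
  read '1': s1 → s1
  read '1': s1 → s1
  end s1, accepted
w2:
  start at s2
  read '1': s2 → s1
  read '0': s1 → s2
  read '0': s2 → s1
  read '1': s1 → s1
  read '1': s1 → s1
  read '1': s1 → s1
  read '0': s1 → s2
  read '0': s2 → s1
  read '0': s1 → s2
  read '1': s2 → s1
  end s1, accepted
w3:
  start at s2
  read '1': s2 → s1
  read '0': s1 → s2
  read '1': s2 → s1
  read '1': s1 → s1
  read '0': s1 → s2
  read '0': s2 → s1
  read '1': s1 → s1
  read '0': s1 → s2
  read '1': s2 → s1
  end s1, accepted
w4:
  start at s2
  read '0': s2 → s1
  read '0': s1 → s2
  read '0': s2 → s1
  read '0': s1 → s2
  read '0': s2 → s1
  read '1': s1 → s1
  read '0': s1 → s2
  read '1': s2 → s1
  end s1, accepted
w5:
  start at s2
  read '1': s2 → s1
  read '1': s1 → s1
  read '0': s1 → s2
  read '1': s2 → s1
  read '0': s1 → s2
  read '1': s2 → s1
  read '0': s1 → s2
  read '1': s2 → s1
  read '1': s1 → s1
  read '1': s1 → s1
  end s1, accepted

w1, w2, w3, w4, w5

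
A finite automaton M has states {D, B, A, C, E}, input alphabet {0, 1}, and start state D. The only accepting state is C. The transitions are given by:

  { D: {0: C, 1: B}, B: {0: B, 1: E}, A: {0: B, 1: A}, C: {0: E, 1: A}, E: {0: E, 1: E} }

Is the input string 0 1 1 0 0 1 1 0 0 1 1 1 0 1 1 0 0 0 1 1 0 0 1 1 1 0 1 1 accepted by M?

No

Trace: D -0-> C -1-> A -1-> A -0-> B -0-> B -1-> E -1-> E -0-> E -0-> E -1-> E -1-> E -1-> E -0-> E -1-> E -1-> E -0-> E -0-> E -0-> E -1-> E -1-> E -0-> E -0-> E -1-> E -1-> E -1-> E -0-> E -1-> E -1-> E
End state E is not accepting.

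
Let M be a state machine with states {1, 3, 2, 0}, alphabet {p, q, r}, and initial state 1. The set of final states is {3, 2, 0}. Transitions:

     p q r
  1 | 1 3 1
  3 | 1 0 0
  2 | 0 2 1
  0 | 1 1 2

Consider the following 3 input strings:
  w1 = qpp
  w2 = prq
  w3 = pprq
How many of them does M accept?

w1: 1 → 3 → 1 → 1  → end 1, rejected
w2: 1 → 1 → 1 → 3  → end 3, accepted
w3: 1 → 1 → 1 → 1 → 3  → end 3, accepted

2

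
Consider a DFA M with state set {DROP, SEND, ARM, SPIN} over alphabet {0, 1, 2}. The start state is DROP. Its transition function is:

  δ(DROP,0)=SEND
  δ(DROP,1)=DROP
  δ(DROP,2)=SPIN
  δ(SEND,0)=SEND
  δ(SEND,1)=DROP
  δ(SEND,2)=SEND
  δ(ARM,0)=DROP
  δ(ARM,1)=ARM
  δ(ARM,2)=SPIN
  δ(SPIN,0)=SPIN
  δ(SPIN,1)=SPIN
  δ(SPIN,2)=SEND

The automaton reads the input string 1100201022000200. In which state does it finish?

SEND

start at DROP
read '1': DROP → DROP
read '1': DROP → DROP
read '0': DROP → SEND
read '0': SEND → SEND
read '2': SEND → SEND
read '0': SEND → SEND
read '1': SEND → DROP
read '0': DROP → SEND
read '2': SEND → SEND
read '2': SEND → SEND
read '0': SEND → SEND
read '0': SEND → SEND
read '0': SEND → SEND
read '2': SEND → SEND
read '0': SEND → SEND
read '0': SEND → SEND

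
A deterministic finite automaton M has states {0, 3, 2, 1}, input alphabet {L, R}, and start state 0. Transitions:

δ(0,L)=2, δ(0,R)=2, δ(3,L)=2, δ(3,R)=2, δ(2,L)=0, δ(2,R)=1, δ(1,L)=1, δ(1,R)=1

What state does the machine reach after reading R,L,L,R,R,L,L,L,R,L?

start at 0
read 'R': 0 → 2
read 'L': 2 → 0
read 'L': 0 → 2
read 'R': 2 → 1
read 'R': 1 → 1
read 'L': 1 → 1
read 'L': 1 → 1
read 'L': 1 → 1
read 'R': 1 → 1
read 'L': 1 → 1

1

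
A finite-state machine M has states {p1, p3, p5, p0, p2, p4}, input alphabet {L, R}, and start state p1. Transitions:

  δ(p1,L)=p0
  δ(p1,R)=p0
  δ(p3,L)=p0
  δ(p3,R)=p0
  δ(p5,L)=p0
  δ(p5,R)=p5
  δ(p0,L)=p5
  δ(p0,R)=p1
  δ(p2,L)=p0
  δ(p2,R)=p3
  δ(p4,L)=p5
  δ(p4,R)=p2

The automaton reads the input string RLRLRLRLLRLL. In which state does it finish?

p5

start at p1
read 'R': p1 → p0
read 'L': p0 → p5
read 'R': p5 → p5
read 'L': p5 → p0
read 'R': p0 → p1
read 'L': p1 → p0
read 'R': p0 → p1
read 'L': p1 → p0
read 'L': p0 → p5
read 'R': p5 → p5
read 'L': p5 → p0
read 'L': p0 → p5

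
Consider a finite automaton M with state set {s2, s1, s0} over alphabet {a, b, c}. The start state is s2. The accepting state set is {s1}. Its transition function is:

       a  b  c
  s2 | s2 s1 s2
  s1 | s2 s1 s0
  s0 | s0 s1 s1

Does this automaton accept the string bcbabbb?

Trace: s2 -b-> s1 -c-> s0 -b-> s1 -a-> s2 -b-> s1 -b-> s1 -b-> s1
End state s1 is accepting.

Yes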